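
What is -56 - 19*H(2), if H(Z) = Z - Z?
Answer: -56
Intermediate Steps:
H(Z) = 0
-56 - 19*H(2) = -56 - 19*0 = -56 + 0 = -56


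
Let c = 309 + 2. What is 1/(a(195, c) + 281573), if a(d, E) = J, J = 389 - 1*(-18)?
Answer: 1/281980 ≈ 3.5463e-6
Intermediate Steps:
c = 311
J = 407 (J = 389 + 18 = 407)
a(d, E) = 407
1/(a(195, c) + 281573) = 1/(407 + 281573) = 1/281980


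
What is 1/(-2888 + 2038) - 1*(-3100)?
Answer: 2634999/850 ≈ 3100.0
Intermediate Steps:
1/(-2888 + 2038) - 1*(-3100) = 1/(-850) + 3100 = -1/850 + 3100 = 2634999/850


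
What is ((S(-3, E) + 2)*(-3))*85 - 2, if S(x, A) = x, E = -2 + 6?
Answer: 253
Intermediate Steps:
E = 4
((S(-3, E) + 2)*(-3))*85 - 2 = ((-3 + 2)*(-3))*85 - 2 = -1*(-3)*85 - 2 = 3*85 - 2 = 255 - 2 = 253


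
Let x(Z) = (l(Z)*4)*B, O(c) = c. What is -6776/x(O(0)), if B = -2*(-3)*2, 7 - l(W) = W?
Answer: -121/6 ≈ -20.167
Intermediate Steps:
l(W) = 7 - W
B = 12 (B = 6*2 = 12)
x(Z) = 336 - 48*Z (x(Z) = ((7 - Z)*4)*12 = (28 - 4*Z)*12 = 336 - 48*Z)
-6776/x(O(0)) = -6776/(336 - 48*0) = -6776/(336 + 0) = -6776/336 = -6776*1/336 = -121/6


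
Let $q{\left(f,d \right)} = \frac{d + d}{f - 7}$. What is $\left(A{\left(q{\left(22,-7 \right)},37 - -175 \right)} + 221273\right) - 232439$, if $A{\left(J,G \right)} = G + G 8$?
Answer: $-9258$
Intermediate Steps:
$q{\left(f,d \right)} = \frac{2 d}{-7 + f}$
$A{\left(J,G \right)} = 9 G$ ($A{\left(J,G \right)} = G + 8 G = 9 G$)
$\left(A{\left(q{\left(22,-7 \right)},37 - -175 \right)} + 221273\right) - 232439 = \left(9 \left(37 - -175\right) + 221273\right) - 232439 = \left(9 \left(37 + 175\right) + 221273\right) - 232439 = \left(9 \cdot 212 + 221273\right) - 232439 = \left(1908 + 221273\right) - 232439 = 223181 - 232439 = -9258$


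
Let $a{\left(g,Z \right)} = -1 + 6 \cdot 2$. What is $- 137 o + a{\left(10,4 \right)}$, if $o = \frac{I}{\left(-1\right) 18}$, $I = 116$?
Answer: $\frac{8045}{9} \approx 893.89$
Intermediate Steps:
$a{\left(g,Z \right)} = 11$ ($a{\left(g,Z \right)} = -1 + 12 = 11$)
$o = - \frac{58}{9}$ ($o = \frac{116}{\left(-1\right) 18} = \frac{116}{-18} = 116 \left(- \frac{1}{18}\right) = - \frac{58}{9} \approx -6.4444$)
$- 137 o + a{\left(10,4 \right)} = \left(-137\right) \left(- \frac{58}{9}\right) + 11 = \frac{7946}{9} + 11 = \frac{8045}{9}$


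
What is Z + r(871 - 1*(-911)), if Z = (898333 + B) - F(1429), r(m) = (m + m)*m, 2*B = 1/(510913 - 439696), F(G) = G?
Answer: 1032354795169/142434 ≈ 7.2480e+6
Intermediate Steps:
B = 1/142434 (B = 1/(2*(510913 - 439696)) = (1/2)/71217 = (1/2)*(1/71217) = 1/142434 ≈ 7.0208e-6)
r(m) = 2*m**2 (r(m) = (2*m)*m = 2*m**2)
Z = 127749624337/142434 (Z = (898333 + 1/142434) - 1*1429 = 127953162523/142434 - 1429 = 127749624337/142434 ≈ 8.9690e+5)
Z + r(871 - 1*(-911)) = 127749624337/142434 + 2*(871 - 1*(-911))**2 = 127749624337/142434 + 2*(871 + 911)**2 = 127749624337/142434 + 2*1782**2 = 127749624337/142434 + 2*3175524 = 127749624337/142434 + 6351048 = 1032354795169/142434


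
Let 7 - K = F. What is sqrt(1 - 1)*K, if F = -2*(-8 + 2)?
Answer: 0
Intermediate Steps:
F = 12 (F = -2*(-6) = 12)
K = -5 (K = 7 - 1*12 = 7 - 12 = -5)
sqrt(1 - 1)*K = sqrt(1 - 1)*(-5) = sqrt(0)*(-5) = 0*(-5) = 0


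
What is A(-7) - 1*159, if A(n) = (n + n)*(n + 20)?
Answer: -341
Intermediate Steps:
A(n) = 2*n*(20 + n) (A(n) = (2*n)*(20 + n) = 2*n*(20 + n))
A(-7) - 1*159 = 2*(-7)*(20 - 7) - 1*159 = 2*(-7)*13 - 159 = -182 - 159 = -341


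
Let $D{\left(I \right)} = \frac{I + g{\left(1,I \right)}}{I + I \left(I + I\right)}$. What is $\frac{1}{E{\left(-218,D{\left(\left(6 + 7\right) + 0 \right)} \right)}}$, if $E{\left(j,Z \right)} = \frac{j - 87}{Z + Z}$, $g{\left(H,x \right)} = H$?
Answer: $- \frac{28}{107055} \approx -0.00026155$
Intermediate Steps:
$D{\left(I \right)} = \frac{1 + I}{I + 2 I^{2}}$ ($D{\left(I \right)} = \frac{I + 1}{I + I \left(I + I\right)} = \frac{1 + I}{I + I 2 I} = \frac{1 + I}{I + 2 I^{2}}$)
$E{\left(j,Z \right)} = \frac{-87 + j}{2 Z}$
$\frac{1}{E{\left(-218,D{\left(\left(6 + 7\right) + 0 \right)} \right)}} = \frac{1}{\frac{1}{2} \frac{1}{\frac{1}{\left(6 + 7\right) + 0} \frac{1}{1 + 2 \left(\left(6 + 7\right) + 0\right)} \left(1 + \left(\left(6 + 7\right) + 0\right)\right)} \left(-87 - 218\right)} = \frac{1}{\frac{1}{2} \frac{1}{\frac{1}{13 + 0} \frac{1}{1 + 2 \left(13 + 0\right)} \left(1 + \left(13 + 0\right)\right)} \left(-305\right)} = \frac{1}{\frac{1}{2} \frac{1}{\frac{1}{13} \frac{1}{1 + 2 \cdot 13} \left(1 + 13\right)} \left(-305\right)} = \frac{1}{\frac{1}{2} \frac{1}{\frac{1}{13} \frac{1}{1 + 26} \cdot 14} \left(-305\right)} = \frac{1}{\frac{1}{2} \frac{1}{\frac{1}{13} \cdot \frac{1}{27} \cdot 14} \left(-305\right)} = \frac{1}{\frac{1}{2} \frac{1}{\frac{14}{351}} \left(-305\right)} = \frac{1}{\frac{1}{2} \cdot \frac{351}{14} \left(-305\right)} = \frac{1}{- \frac{107055}{28}} = - \frac{28}{107055}$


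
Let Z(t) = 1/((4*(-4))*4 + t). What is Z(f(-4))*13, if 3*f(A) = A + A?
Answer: -39/200 ≈ -0.19500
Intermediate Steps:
f(A) = 2*A/3 (f(A) = (A + A)/3 = (2*A)/3 = 2*A/3)
Z(t) = 1/(-64 + t) (Z(t) = 1/(-16*4 + t) = 1/(-64 + t))
Z(f(-4))*13 = 13/(-64 + (⅔)*(-4)) = 13/(-64 - 8/3) = 13/(-200/3) = -3/200*13 = -39/200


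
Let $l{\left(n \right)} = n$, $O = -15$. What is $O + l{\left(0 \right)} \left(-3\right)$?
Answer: $-15$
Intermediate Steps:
$O + l{\left(0 \right)} \left(-3\right) = -15 + 0 \left(-3\right) = -15 + 0 = -15$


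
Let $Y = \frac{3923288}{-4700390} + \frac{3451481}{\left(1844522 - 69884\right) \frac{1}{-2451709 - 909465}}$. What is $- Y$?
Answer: $\frac{13632340974318815101}{2085372677205} \approx 6.5371 \cdot 10^{6}$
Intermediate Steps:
$Y = - \frac{13632340974318815101}{2085372677205}$ ($Y = 3923288 \left(- \frac{1}{4700390}\right) + \frac{3451481}{1774638 \frac{1}{-3361174}} = - \frac{1961644}{2350195} + \frac{3451481}{1774638 \left(- \frac{1}{3361174}\right)} = - \frac{1961644}{2350195} + \frac{3451481}{- \frac{887319}{1680587}} = - \frac{1961644}{2350195} + 3451481 \left(- \frac{1680587}{887319}\right) = - \frac{1961644}{2350195} - \frac{5800514099347}{887319} = - \frac{13632340974318815101}{2085372677205} \approx -6.5371 \cdot 10^{6}$)
$- Y = \left(-1\right) \left(- \frac{13632340974318815101}{2085372677205}\right) = \frac{13632340974318815101}{2085372677205}$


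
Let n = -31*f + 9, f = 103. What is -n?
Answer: 3184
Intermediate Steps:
n = -3184 (n = -31*103 + 9 = -3193 + 9 = -3184)
-n = -1*(-3184) = 3184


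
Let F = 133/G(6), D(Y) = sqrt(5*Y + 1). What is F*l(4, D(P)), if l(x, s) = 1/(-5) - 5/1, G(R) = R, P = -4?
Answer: -1729/15 ≈ -115.27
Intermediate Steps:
D(Y) = sqrt(1 + 5*Y)
l(x, s) = -26/5 (l(x, s) = 1*(-1/5) - 5*1 = -1/5 - 5 = -26/5)
F = 133/6 ≈ 22.167
F*l(4, D(P)) = (133/6)*(-26/5) = -1729/15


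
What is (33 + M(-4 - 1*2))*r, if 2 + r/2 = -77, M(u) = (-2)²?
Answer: -5846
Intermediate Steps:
M(u) = 4
r = -158 (r = -4 + 2*(-77) = -4 - 154 = -158)
(33 + M(-4 - 1*2))*r = (33 + 4)*(-158) = 37*(-158) = -5846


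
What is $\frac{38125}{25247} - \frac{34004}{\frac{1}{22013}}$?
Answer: $- \frac{18898138184719}{25247} \approx -7.4853 \cdot 10^{8}$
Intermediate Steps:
$\frac{38125}{25247} - \frac{34004}{\frac{1}{22013}} = 38125 \cdot \frac{1}{25247} - 34004 \frac{1}{\frac{1}{22013}} = \frac{38125}{25247} - 748530052 = - \frac{18898138184719}{25247}$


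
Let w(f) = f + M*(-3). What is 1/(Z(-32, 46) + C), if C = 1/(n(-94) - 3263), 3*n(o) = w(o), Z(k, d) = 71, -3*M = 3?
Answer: 9880/701477 ≈ 0.014085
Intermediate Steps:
M = -1 (M = -⅓*3 = -1)
w(f) = 3 + f (w(f) = f - 1*(-3) = f + 3 = 3 + f)
n(o) = 1 + o/3 (n(o) = (3 + o)/3 = 1 + o/3)
C = -3/9880 (C = 1/((1 + (⅓)*(-94)) - 3263) = 1/((1 - 94/3) - 3263) = 1/(-91/3 - 3263) = 1/(-9880/3) = -3/9880 ≈ -0.00030364)
1/(Z(-32, 46) + C) = 1/(71 - 3/9880) = 1/(701477/9880) = 9880/701477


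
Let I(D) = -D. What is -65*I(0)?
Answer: 0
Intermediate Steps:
-65*I(0) = -(-65)*0 = -65*0 = 0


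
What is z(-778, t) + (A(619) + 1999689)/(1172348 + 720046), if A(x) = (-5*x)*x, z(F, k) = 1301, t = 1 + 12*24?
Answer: 1231044239/946197 ≈ 1301.0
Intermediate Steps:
t = 289 (t = 1 + 288 = 289)
A(x) = -5*x²
z(-778, t) + (A(619) + 1999689)/(1172348 + 720046) = 1301 + (-5*619² + 1999689)/(1172348 + 720046) = 1301 + (-5*383161 + 1999689)/1892394 = 1301 + (-1915805 + 1999689)*(1/1892394) = 1301 + 83884*(1/1892394) = 1301 + 41942/946197 = 1231044239/946197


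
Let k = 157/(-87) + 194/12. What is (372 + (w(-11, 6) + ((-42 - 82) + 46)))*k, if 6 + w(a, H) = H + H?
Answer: 124950/29 ≈ 4308.6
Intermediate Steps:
w(a, H) = -6 + 2*H (w(a, H) = -6 + (H + H) = -6 + 2*H)
k = 833/58 (k = 157*(-1/87) + 194*(1/12) = -157/87 + 97/6 = 833/58 ≈ 14.362)
(372 + (w(-11, 6) + ((-42 - 82) + 46)))*k = (372 + ((-6 + 2*6) + ((-42 - 82) + 46)))*(833/58) = (372 + ((-6 + 12) + (-124 + 46)))*(833/58) = (372 + (6 - 78))*(833/58) = (372 - 72)*(833/58) = 300*(833/58) = 124950/29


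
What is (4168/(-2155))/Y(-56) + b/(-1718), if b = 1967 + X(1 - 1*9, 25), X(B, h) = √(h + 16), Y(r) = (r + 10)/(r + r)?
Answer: -498489299/85152670 - √41/1718 ≈ -5.8578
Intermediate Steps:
Y(r) = (10 + r)/(2*r) (Y(r) = (10 + r)/((2*r)) = (10 + r)*(1/(2*r)) = (10 + r)/(2*r))
X(B, h) = √(16 + h)
b = 1967 + √41 (b = 1967 + √(16 + 25) = 1967 + √41 ≈ 1973.4)
(4168/(-2155))/Y(-56) + b/(-1718) = (4168/(-2155))/(((½)*(10 - 56)/(-56))) + (1967 + √41)/(-1718) = (4168*(-1/2155))/(((½)*(-1/56)*(-46))) + (1967 + √41)*(-1/1718) = -4168/(2155*23/56) + (-1967/1718 - √41/1718) = -4168/2155*56/23 + (-1967/1718 - √41/1718) = -233408/49565 + (-1967/1718 - √41/1718) = -498489299/85152670 - √41/1718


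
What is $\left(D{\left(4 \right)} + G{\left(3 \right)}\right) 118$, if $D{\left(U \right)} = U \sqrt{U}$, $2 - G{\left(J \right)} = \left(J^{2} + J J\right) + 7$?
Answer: $-1770$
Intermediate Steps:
$G{\left(J \right)} = -5 - 2 J^{2}$ ($G{\left(J \right)} = 2 - \left(\left(J^{2} + J J\right) + 7\right) = 2 - \left(\left(J^{2} + J^{2}\right) + 7\right) = 2 - \left(2 J^{2} + 7\right) = 2 - \left(7 + 2 J^{2}\right) = -5 - 2 J^{2}$)
$D{\left(U \right)} = U^{\frac{3}{2}}$
$\left(D{\left(4 \right)} + G{\left(3 \right)}\right) 118 = \left(4^{\frac{3}{2}} - \left(5 + 2 \cdot 3^{2}\right)\right) 118 = \left(8 - 23\right) 118 = \left(-15\right) 118 = -1770$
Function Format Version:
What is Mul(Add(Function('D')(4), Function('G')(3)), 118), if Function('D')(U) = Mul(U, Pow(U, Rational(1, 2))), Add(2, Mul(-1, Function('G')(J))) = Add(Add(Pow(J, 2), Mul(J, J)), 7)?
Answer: -1770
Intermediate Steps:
Function('G')(J) = Add(-5, Mul(-2, Pow(J, 2))) (Function('G')(J) = Add(2, Mul(-1, Add(Add(Pow(J, 2), Mul(J, J)), 7))) = Add(2, Mul(-1, Add(Add(Pow(J, 2), Pow(J, 2)), 7))) = Add(2, Mul(-1, Add(Mul(2, Pow(J, 2)), 7))) = Add(2, Mul(-1, Add(7, Mul(2, Pow(J, 2))))) = Add(2, Add(-7, Mul(-2, Pow(J, 2)))) = Add(-5, Mul(-2, Pow(J, 2))))
Function('D')(U) = Pow(U, Rational(3, 2))
Mul(Add(Function('D')(4), Function('G')(3)), 118) = Mul(Add(Pow(4, Rational(3, 2)), Add(-5, Mul(-2, Pow(3, 2)))), 118) = Mul(Add(8, Add(-5, Mul(-2, 9))), 118) = Mul(Add(8, Add(-5, -18)), 118) = Mul(Add(8, -23), 118) = Mul(-15, 118) = -1770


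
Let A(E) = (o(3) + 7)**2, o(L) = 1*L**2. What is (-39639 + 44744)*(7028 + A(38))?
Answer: 37184820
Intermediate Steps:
o(L) = L**2
A(E) = 256 (A(E) = (3**2 + 7)**2 = (9 + 7)**2 = 16**2 = 256)
(-39639 + 44744)*(7028 + A(38)) = (-39639 + 44744)*(7028 + 256) = 5105*7284 = 37184820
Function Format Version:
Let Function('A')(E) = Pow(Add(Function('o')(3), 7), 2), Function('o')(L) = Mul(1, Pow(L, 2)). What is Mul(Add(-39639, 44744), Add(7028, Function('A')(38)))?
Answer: 37184820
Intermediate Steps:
Function('o')(L) = Pow(L, 2)
Function('A')(E) = 256 (Function('A')(E) = Pow(Add(Pow(3, 2), 7), 2) = Pow(Add(9, 7), 2) = Pow(16, 2) = 256)
Mul(Add(-39639, 44744), Add(7028, Function('A')(38))) = Mul(Add(-39639, 44744), Add(7028, 256)) = Mul(5105, 7284) = 37184820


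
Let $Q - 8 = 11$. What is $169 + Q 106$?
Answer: $2183$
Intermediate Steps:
$Q = 19$ ($Q = 8 + 11 = 19$)
$169 + Q 106 = 169 + 19 \cdot 106 = 169 + 2014 = 2183$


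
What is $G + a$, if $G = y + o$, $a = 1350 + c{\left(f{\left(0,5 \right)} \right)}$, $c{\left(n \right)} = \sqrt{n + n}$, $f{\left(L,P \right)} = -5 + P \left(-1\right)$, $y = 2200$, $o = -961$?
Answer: $2589 + 2 i \sqrt{5} \approx 2589.0 + 4.4721 i$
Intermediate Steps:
$f{\left(L,P \right)} = -5 - P$
$c{\left(n \right)} = \sqrt{2} \sqrt{n}$ ($c{\left(n \right)} = \sqrt{2 n} = \sqrt{2} \sqrt{n}$)
$a = 1350 + 2 i \sqrt{5}$ ($a = 1350 + \sqrt{2} \sqrt{-5 - 5} = 1350 + \sqrt{2} \sqrt{-10} = 1350 + \sqrt{2} i \sqrt{10} = 1350 + 2 i \sqrt{5} \approx 1350.0 + 4.4721 i$)
$G = 1239$ ($G = 2200 - 961 = 1239$)
$G + a = 1239 + \left(1350 + 2 i \sqrt{5}\right) = 2589 + 2 i \sqrt{5}$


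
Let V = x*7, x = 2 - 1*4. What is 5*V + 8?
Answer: -62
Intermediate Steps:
x = -2 (x = 2 - 4 = -2)
V = -14 (V = -2*7 = -14)
5*V + 8 = 5*(-14) + 8 = -70 + 8 = -62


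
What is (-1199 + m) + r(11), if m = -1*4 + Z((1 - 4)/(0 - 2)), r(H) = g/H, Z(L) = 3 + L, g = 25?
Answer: -26317/22 ≈ -1196.2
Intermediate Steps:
r(H) = 25/H
m = ½ (m = -1*4 + (3 + (1 - 4)/(0 - 2)) = -4 + (3 - 3/(-2)) = -4 + (3 - 3*(-½)) = -4 + (3 + 3/2) = -4 + 9/2 = ½ ≈ 0.50000)
(-1199 + m) + r(11) = (-1199 + ½) + 25/11 = -2397/2 + 25*(1/11) = -2397/2 + 25/11 = -26317/22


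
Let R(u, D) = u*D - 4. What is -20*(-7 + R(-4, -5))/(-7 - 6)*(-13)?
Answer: -180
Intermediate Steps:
R(u, D) = -4 + D*u (R(u, D) = D*u - 4 = -4 + D*u)
-20*(-7 + R(-4, -5))/(-7 - 6)*(-13) = -20*(-7 + (-4 - 5*(-4)))/(-7 - 6)*(-13) = -20*(-7 + (-4 + 20))/(-13)*(-13) = -20*(-7 + 16)*(-1)/13*(-13) = -180*(-1)/13*(-13) = -20*(-9/13)*(-13) = (180/13)*(-13) = -180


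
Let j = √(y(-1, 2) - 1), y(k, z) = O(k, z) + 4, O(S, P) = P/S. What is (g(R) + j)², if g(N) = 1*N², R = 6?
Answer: 1369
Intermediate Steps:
y(k, z) = 4 + z/k (y(k, z) = z/k + 4 = 4 + z/k)
g(N) = N²
j = 1 (j = √((4 + 2/(-1)) - 1) = √((4 + 2*(-1)) - 1) = √((4 - 2) - 1) = √(2 - 1) = √1 = 1)
(g(R) + j)² = (6² + 1)² = (36 + 1)² = 37² = 1369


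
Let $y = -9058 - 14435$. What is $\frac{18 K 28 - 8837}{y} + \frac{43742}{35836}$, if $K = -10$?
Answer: $\frac{762463489}{420947574} \approx 1.8113$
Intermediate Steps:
$y = -23493$ ($y = -9058 - 14435 = -23493$)
$\frac{18 K 28 - 8837}{y} + \frac{43742}{35836} = \frac{18 \left(-10\right) 28 - 8837}{-23493} + \frac{43742}{35836} = \left(\left(-180\right) 28 - 8837\right) \left(- \frac{1}{23493}\right) + 43742 \cdot \frac{1}{35836} = \left(-5040 - 8837\right) \left(- \frac{1}{23493}\right) + \frac{21871}{17918} = \left(-13877\right) \left(- \frac{1}{23493}\right) + \frac{21871}{17918} = \frac{13877}{23493} + \frac{21871}{17918} = \frac{762463489}{420947574}$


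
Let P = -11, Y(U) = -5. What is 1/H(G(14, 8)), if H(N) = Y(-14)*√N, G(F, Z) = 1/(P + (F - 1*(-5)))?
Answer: -2*√2/5 ≈ -0.56569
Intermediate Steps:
G(F, Z) = 1/(-6 + F) (G(F, Z) = 1/(-11 + (F - 1*(-5))) = 1/(-11 + (F + 5)) = 1/(-11 + (5 + F)) = 1/(-6 + F))
H(N) = -5*√N
1/H(G(14, 8)) = 1/(-5/√(-6 + 14)) = 1/(-5*√2/4) = -2*√2/5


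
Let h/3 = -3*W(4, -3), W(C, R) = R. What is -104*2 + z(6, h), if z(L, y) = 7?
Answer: -201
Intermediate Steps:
h = 27 (h = 3*(-3*(-3)) = 3*9 = 27)
-104*2 + z(6, h) = -104*2 + 7 = -26*8 + 7 = -208 + 7 = -201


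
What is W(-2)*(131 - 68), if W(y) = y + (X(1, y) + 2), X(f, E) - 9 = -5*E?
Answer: 1197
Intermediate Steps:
X(f, E) = 9 - 5*E
W(y) = 11 - 4*y (W(y) = y + ((9 - 5*y) + 2) = y + (11 - 5*y) = 11 - 4*y)
W(-2)*(131 - 68) = (11 - 4*(-2))*(131 - 68) = (11 + 8)*63 = 19*63 = 1197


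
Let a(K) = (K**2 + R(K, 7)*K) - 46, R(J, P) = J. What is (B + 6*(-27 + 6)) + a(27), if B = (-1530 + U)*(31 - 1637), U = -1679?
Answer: 5154940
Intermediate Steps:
B = 5153654 (B = (-1530 - 1679)*(31 - 1637) = -3209*(-1606) = 5153654)
a(K) = -46 + 2*K**2 (a(K) = (K**2 + K*K) - 46 = (K**2 + K**2) - 46 = 2*K**2 - 46 = -46 + 2*K**2)
(B + 6*(-27 + 6)) + a(27) = (5153654 + 6*(-27 + 6)) + (-46 + 2*27**2) = (5153654 + 6*(-21)) + (-46 + 2*729) = (5153654 - 126) + (-46 + 1458) = 5153528 + 1412 = 5154940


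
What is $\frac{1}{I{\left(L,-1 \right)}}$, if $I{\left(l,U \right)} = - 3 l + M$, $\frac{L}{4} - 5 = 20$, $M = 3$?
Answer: $- \frac{1}{297} \approx -0.003367$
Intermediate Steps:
$L = 100$ ($L = 20 + 4 \cdot 20 = 20 + 80 = 100$)
$I{\left(l,U \right)} = 3 - 3 l$ ($I{\left(l,U \right)} = - 3 l + 3 = 3 - 3 l$)
$\frac{1}{I{\left(L,-1 \right)}} = \frac{1}{3 - 300} = \frac{1}{-297} = - \frac{1}{297}$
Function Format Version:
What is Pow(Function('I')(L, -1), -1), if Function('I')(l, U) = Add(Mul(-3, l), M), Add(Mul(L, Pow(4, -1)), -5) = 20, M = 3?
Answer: Rational(-1, 297) ≈ -0.0033670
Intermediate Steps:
L = 100 (L = Add(20, Mul(4, 20)) = Add(20, 80) = 100)
Function('I')(l, U) = Add(3, Mul(-3, l)) (Function('I')(l, U) = Add(Mul(-3, l), 3) = Add(3, Mul(-3, l)))
Pow(Function('I')(L, -1), -1) = Pow(Add(3, Mul(-3, 100)), -1) = Pow(Add(3, -300), -1) = Pow(-297, -1) = Rational(-1, 297)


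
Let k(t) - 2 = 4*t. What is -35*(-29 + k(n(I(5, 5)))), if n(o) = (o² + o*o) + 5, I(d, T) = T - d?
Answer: 245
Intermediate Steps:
n(o) = 5 + 2*o² (n(o) = (o² + o²) + 5 = 2*o² + 5 = 5 + 2*o²)
k(t) = 2 + 4*t
-35*(-29 + k(n(I(5, 5)))) = -35*(-29 + (2 + 4*(5 + 2*(5 - 1*5)²))) = -35*(-29 + (2 + 4*(5 + 2*(5 - 5)²))) = -35*(-29 + (2 + 4*(5 + 2*0²))) = -35*(-29 + (2 + 4*(5 + 2*0))) = -35*(-29 + (2 + 4*(5 + 0))) = -35*(-29 + (2 + 4*5)) = -35*(-29 + (2 + 20)) = -35*(-29 + 22) = -35*(-7) = 245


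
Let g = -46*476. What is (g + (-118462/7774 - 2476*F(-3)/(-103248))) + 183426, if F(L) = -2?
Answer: 8102486080321/50165622 ≈ 1.6151e+5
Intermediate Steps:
g = -21896
(g + (-118462/7774 - 2476*F(-3)/(-103248))) + 183426 = (-21896 + (-118462/7774 - 2476*(-2)/(-103248))) + 183426 = (-21896 + (-118462*1/7774 + 4952*(-1/103248))) + 183426 = (-21896 + (-59231/3887 - 619/12906)) + 183426 = (-21896 - 766841339/50165622) + 183426 = -1099193300651/50165622 + 183426 = 8102486080321/50165622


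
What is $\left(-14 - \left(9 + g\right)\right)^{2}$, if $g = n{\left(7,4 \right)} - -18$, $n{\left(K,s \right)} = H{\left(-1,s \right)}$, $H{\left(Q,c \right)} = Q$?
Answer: $1600$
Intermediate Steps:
$n{\left(K,s \right)} = -1$
$g = 17$ ($g = -1 - -18 = -1 + 18 = 17$)
$\left(-14 - \left(9 + g\right)\right)^{2} = \left(-14 - 26\right)^{2} = \left(-40\right)^{2} = 1600$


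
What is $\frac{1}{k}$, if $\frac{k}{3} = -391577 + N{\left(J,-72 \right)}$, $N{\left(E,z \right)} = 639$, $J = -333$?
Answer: $- \frac{1}{1172814} \approx -8.5265 \cdot 10^{-7}$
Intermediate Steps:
$k = -1172814$ ($k = 3 \left(-391577 + 639\right) = 3 \left(-390938\right) = -1172814$)
$\frac{1}{k} = \frac{1}{-1172814} = - \frac{1}{1172814}$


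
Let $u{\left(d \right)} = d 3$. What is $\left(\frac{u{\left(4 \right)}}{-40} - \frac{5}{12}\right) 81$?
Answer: $- \frac{1161}{20} \approx -58.05$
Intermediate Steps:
$u{\left(d \right)} = 3 d$
$\left(\frac{u{\left(4 \right)}}{-40} - \frac{5}{12}\right) 81 = \left(\frac{3 \cdot 4}{-40} - \frac{5}{12}\right) 81 = \left(12 \left(- \frac{1}{40}\right) - \frac{5}{12}\right) 81 = \left(- \frac{3}{10} - \frac{5}{12}\right) 81 = \left(- \frac{43}{60}\right) 81 = - \frac{1161}{20}$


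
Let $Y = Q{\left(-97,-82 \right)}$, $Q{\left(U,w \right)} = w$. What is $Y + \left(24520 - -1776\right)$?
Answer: $26214$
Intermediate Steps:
$Y = -82$
$Y + \left(24520 - -1776\right) = -82 + \left(24520 - -1776\right) = -82 + \left(24520 + 1776\right) = -82 + 26296 = 26214$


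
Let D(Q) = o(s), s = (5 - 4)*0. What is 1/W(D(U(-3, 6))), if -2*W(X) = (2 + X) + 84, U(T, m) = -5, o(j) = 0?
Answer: -1/43 ≈ -0.023256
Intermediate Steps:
s = 0 (s = 1*0 = 0)
D(Q) = 0
W(X) = -43 - X/2 (W(X) = -((2 + X) + 84)/2 = -(86 + X)/2 = -43 - X/2)
1/W(D(U(-3, 6))) = 1/(-43 - 1/2*0) = 1/(-43 + 0) = 1/(-43) = -1/43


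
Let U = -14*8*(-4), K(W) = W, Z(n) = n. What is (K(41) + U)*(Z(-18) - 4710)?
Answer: -2311992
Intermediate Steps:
U = 448 (U = -112*(-4) = 448)
(K(41) + U)*(Z(-18) - 4710) = (41 + 448)*(-18 - 4710) = 489*(-4728) = -2311992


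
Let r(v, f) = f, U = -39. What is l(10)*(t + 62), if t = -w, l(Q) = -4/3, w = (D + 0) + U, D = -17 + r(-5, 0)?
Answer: -472/3 ≈ -157.33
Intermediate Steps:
D = -17 (D = -17 + 0 = -17)
w = -56 (w = (-17 + 0) - 39 = -17 - 39 = -56)
l(Q) = -4/3 (l(Q) = -4*1/3 = -4/3)
t = 56 (t = -1*(-56) = 56)
l(10)*(t + 62) = -4*(56 + 62)/3 = -4/3*118 = -472/3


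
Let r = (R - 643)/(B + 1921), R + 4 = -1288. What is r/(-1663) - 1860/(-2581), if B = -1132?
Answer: 815171085/1128849389 ≈ 0.72213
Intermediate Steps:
R = -1292 (R = -4 - 1288 = -1292)
r = -645/263 (r = (-1292 - 643)/(-1132 + 1921) = -1935/789 = -1935*1/789 = -645/263 ≈ -2.4525)
r/(-1663) - 1860/(-2581) = -645/263/(-1663) - 1860/(-2581) = -645/263*(-1/1663) - 1860*(-1/2581) = 645/437369 + 1860/2581 = 815171085/1128849389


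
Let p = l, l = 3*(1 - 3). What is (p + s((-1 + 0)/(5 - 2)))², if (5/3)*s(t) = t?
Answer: 961/25 ≈ 38.440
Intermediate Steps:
s(t) = 3*t/5
l = -6 (l = 3*(-2) = -6)
p = -6
(p + s((-1 + 0)/(5 - 2)))² = (-6 + 3*((-1 + 0)/(5 - 2))/5)² = (-6 + 3*(-1/3)/5)² = (-6 + 3*(-1*⅓)/5)² = (-6 + (⅗)*(-⅓))² = (-6 - ⅕)² = (-31/5)² = 961/25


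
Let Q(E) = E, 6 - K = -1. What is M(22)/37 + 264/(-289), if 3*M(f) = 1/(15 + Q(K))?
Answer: -644399/705738 ≈ -0.91308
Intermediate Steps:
K = 7 (K = 6 - 1*(-1) = 6 + 1 = 7)
M(f) = 1/66 (M(f) = 1/(3*(15 + 7)) = (1/3)/22 = (1/3)*(1/22) = 1/66)
M(22)/37 + 264/(-289) = (1/66)/37 + 264/(-289) = (1/66)*(1/37) + 264*(-1/289) = 1/2442 - 264/289 = -644399/705738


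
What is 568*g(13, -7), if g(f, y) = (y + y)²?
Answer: 111328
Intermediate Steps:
g(f, y) = 4*y² (g(f, y) = (2*y)² = 4*y²)
568*g(13, -7) = 568*(4*(-7)²) = 568*(4*49) = 568*196 = 111328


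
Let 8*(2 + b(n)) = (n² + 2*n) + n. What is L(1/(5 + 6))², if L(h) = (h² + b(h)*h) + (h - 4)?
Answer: 471714961/28344976 ≈ 16.642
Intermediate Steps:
b(n) = -2 + n²/8 + 3*n/8 (b(n) = -2 + ((n² + 2*n) + n)/8 = -2 + (n² + 3*n)/8 = -2 + (n²/8 + 3*n/8) = -2 + n²/8 + 3*n/8)
L(h) = -4 + h + h² + h*(-2 + h²/8 + 3*h/8) (L(h) = (h² + (-2 + h²/8 + 3*h/8)*h) + (h - 4) = (h² + h*(-2 + h²/8 + 3*h/8)) + (-4 + h) = -4 + h + h² + h*(-2 + h²/8 + 3*h/8))
L(1/(5 + 6))² = (-4 - 1/(5 + 6) + (1/(5 + 6))³/8 + 11*(1/(5 + 6))²/8)² = (-4 - 1/11 + (1/11)³/8 + 11*(1/11)²/8)² = (-4 - 1*1/11 + (1/11)³/8 + 11*(1/11)²/8)² = (-4 - 1/11 + (⅛)*(1/1331) + (11/8)*(1/121))² = (-4 - 1/11 + 1/10648 + 1/88)² = (-21719/5324)² = 471714961/28344976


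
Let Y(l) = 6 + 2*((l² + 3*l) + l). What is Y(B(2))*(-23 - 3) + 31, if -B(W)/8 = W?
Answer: -10109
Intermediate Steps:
B(W) = -8*W
Y(l) = 6 + 2*l² + 8*l (Y(l) = 6 + 2*(l² + 4*l) = 6 + (2*l² + 8*l) = 6 + 2*l² + 8*l)
Y(B(2))*(-23 - 3) + 31 = (6 + 2*(-8*2)² + 8*(-8*2))*(-23 - 3) + 31 = (6 + 2*(-16)² + 8*(-16))*(-26) + 31 = (6 + 2*256 - 128)*(-26) + 31 = (6 + 512 - 128)*(-26) + 31 = 390*(-26) + 31 = -10140 + 31 = -10109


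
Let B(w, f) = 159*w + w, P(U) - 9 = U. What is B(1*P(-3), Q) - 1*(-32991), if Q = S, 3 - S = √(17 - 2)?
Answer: 33951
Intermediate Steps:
S = 3 - √15 (S = 3 - √(17 - 2) = 3 - √15 ≈ -0.87298)
P(U) = 9 + U
Q = 3 - √15 ≈ -0.87298
B(w, f) = 160*w
B(1*P(-3), Q) - 1*(-32991) = 160*(1*(9 - 3)) - 1*(-32991) = 160*(1*6) + 32991 = 160*6 + 32991 = 960 + 32991 = 33951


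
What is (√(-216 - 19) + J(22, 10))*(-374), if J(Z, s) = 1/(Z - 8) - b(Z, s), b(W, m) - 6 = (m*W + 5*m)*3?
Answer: 2136101/7 - 374*I*√235 ≈ 3.0516e+5 - 5733.3*I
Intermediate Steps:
b(W, m) = 6 + 15*m + 3*W*m (b(W, m) = 6 + (m*W + 5*m)*3 = 6 + (W*m + 5*m)*3 = 6 + (5*m + W*m)*3 = 6 + (15*m + 3*W*m) = 6 + 15*m + 3*W*m)
J(Z, s) = -6 + 1/(-8 + Z) - 15*s - 3*Z*s (J(Z, s) = 1/(Z - 8) - (6 + 15*s + 3*Z*s) = 1/(-8 + Z) + (-6 - 15*s - 3*Z*s) = -6 + 1/(-8 + Z) - 15*s - 3*Z*s)
(√(-216 - 19) + J(22, 10))*(-374) = (√(-216 - 19) + (49 - 6*22 + 120*10 - 3*10*22² + 9*22*10)/(-8 + 22))*(-374) = (√(-235) + (49 - 132 + 1200 - 3*10*484 + 1980)/14)*(-374) = (I*√235 + (49 - 132 + 1200 - 14520 + 1980)/14)*(-374) = (I*√235 + (1/14)*(-11423))*(-374) = (I*√235 - 11423/14)*(-374) = (-11423/14 + I*√235)*(-374) = 2136101/7 - 374*I*√235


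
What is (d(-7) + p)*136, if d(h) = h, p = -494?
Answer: -68136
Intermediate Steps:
(d(-7) + p)*136 = (-7 - 494)*136 = -501*136 = -68136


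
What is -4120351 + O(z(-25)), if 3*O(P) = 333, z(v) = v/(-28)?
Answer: -4120240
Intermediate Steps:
z(v) = -v/28 (z(v) = v*(-1/28) = -v/28)
O(P) = 111 (O(P) = (⅓)*333 = 111)
-4120351 + O(z(-25)) = -4120351 + 111 = -4120240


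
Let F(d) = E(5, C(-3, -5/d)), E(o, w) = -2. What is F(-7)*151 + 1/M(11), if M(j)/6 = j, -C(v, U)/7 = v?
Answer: -19931/66 ≈ -301.98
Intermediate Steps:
C(v, U) = -7*v
M(j) = 6*j
F(d) = -2
F(-7)*151 + 1/M(11) = -2*151 + 1/(6*11) = -302 + 1/66 = -19931/66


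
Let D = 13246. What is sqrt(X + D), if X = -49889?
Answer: I*sqrt(36643) ≈ 191.42*I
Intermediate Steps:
sqrt(X + D) = sqrt(-49889 + 13246) = sqrt(-36643) = I*sqrt(36643)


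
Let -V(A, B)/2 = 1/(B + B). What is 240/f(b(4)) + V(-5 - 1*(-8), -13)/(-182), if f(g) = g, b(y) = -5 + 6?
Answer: 567839/2366 ≈ 240.00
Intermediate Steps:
b(y) = 1
V(A, B) = -1/B (V(A, B) = -2/(B + B) = -2*1/(2*B) = -1/B)
240/f(b(4)) + V(-5 - 1*(-8), -13)/(-182) = 240/1 - 1/(-13)/(-182) = 240*1 - 1*(-1/13)*(-1/182) = 240 + (1/13)*(-1/182) = 240 - 1/2366 = 567839/2366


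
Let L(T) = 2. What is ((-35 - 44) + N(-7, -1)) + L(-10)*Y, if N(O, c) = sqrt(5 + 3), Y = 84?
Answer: 89 + 2*sqrt(2) ≈ 91.828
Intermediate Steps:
N(O, c) = 2*sqrt(2) (N(O, c) = sqrt(8) = 2*sqrt(2))
((-35 - 44) + N(-7, -1)) + L(-10)*Y = ((-35 - 44) + 2*sqrt(2)) + 2*84 = (-79 + 2*sqrt(2)) + 168 = 89 + 2*sqrt(2)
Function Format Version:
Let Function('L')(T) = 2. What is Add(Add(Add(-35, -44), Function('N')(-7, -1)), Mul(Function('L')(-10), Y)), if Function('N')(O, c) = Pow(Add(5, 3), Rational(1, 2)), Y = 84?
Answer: Add(89, Mul(2, Pow(2, Rational(1, 2)))) ≈ 91.828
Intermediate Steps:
Function('N')(O, c) = Mul(2, Pow(2, Rational(1, 2))) (Function('N')(O, c) = Pow(8, Rational(1, 2)) = Mul(2, Pow(2, Rational(1, 2))))
Add(Add(Add(-35, -44), Function('N')(-7, -1)), Mul(Function('L')(-10), Y)) = Add(Add(Add(-35, -44), Mul(2, Pow(2, Rational(1, 2)))), Mul(2, 84)) = Add(Add(-79, Mul(2, Pow(2, Rational(1, 2)))), 168) = Add(89, Mul(2, Pow(2, Rational(1, 2))))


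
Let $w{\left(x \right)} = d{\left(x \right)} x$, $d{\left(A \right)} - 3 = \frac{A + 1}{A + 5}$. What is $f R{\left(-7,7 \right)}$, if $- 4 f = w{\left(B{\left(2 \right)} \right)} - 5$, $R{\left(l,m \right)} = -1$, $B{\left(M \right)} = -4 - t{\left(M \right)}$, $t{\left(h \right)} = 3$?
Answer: $- \frac{47}{4} \approx -11.75$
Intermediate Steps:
$d{\left(A \right)} = 3 + \frac{1 + A}{5 + A}$ ($d{\left(A \right)} = 3 + \frac{A + 1}{A + 5} = 3 + \frac{1 + A}{5 + A}$)
$B{\left(M \right)} = -7$ ($B{\left(M \right)} = -4 - 3 = -7$)
$w{\left(x \right)} = \frac{4 x \left(4 + x\right)}{5 + x}$ ($w{\left(x \right)} = \frac{4 \left(4 + x\right)}{5 + x} x = \frac{4 x \left(4 + x\right)}{5 + x}$)
$f = \frac{47}{4}$ ($f = - \frac{4 \left(-7\right) \frac{1}{5 - 7} \left(4 - 7\right) - 5}{4} = - \frac{4 \left(-7\right) \frac{1}{-2} \left(-3\right) - 5}{4} = - \frac{4 \left(-7\right) \left(- \frac{1}{2}\right) \left(-3\right) - 5}{4} = - \frac{-42 - 5}{4} = \left(- \frac{1}{4}\right) \left(-47\right) = \frac{47}{4} \approx 11.75$)
$f R{\left(-7,7 \right)} = \frac{47}{4} \left(-1\right) = - \frac{47}{4}$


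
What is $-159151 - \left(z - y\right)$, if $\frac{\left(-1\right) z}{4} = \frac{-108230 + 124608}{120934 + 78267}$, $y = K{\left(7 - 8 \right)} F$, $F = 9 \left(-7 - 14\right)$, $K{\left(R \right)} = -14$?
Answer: $- \frac{31175886993}{199201} \approx -1.565 \cdot 10^{5}$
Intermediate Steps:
$F = -189$ ($F = 9 \left(-21\right) = -189$)
$y = 2646$ ($y = \left(-14\right) \left(-189\right) = 2646$)
$z = - \frac{65512}{199201}$ ($z = - 4 \frac{-108230 + 124608}{120934 + 78267} = - 4 \cdot \frac{16378}{199201} = - 4 \cdot 16378 \cdot \frac{1}{199201} = \left(-4\right) \frac{16378}{199201} = - \frac{65512}{199201} \approx -0.32887$)
$-159151 - \left(z - y\right) = -159151 - \left(- \frac{65512}{199201} - 2646\right) = -159151 - - \frac{527151358}{199201} = -159151 + \frac{527151358}{199201} = - \frac{31175886993}{199201}$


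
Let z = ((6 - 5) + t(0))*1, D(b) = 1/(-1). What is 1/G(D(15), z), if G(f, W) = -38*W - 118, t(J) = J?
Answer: -1/156 ≈ -0.0064103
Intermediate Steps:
D(b) = -1
z = 1 (z = ((6 - 5) + 0)*1 = (1 + 0)*1 = 1*1 = 1)
G(f, W) = -118 - 38*W
1/G(D(15), z) = 1/(-118 - 38*1) = 1/(-118 - 38) = 1/(-156) = -1/156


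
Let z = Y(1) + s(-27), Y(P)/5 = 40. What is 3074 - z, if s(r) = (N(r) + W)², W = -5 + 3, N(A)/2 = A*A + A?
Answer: -1962730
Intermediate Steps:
N(A) = 2*A + 2*A² (N(A) = 2*(A*A + A) = 2*(A² + A) = 2*(A + A²) = 2*A + 2*A²)
Y(P) = 200 (Y(P) = 5*40 = 200)
W = -2
s(r) = (-2 + 2*r*(1 + r))² (s(r) = (2*r*(1 + r) - 2)² = (-2 + 2*r*(1 + r))²)
z = 1965804 (z = 200 + 4*(-1 - 27*(1 - 27))² = 200 + 4*(-1 - 27*(-26))² = 200 + 4*(-1 + 702)² = 200 + 4*701² = 200 + 4*491401 = 200 + 1965604 = 1965804)
3074 - z = 3074 - 1*1965804 = 3074 - 1965804 = -1962730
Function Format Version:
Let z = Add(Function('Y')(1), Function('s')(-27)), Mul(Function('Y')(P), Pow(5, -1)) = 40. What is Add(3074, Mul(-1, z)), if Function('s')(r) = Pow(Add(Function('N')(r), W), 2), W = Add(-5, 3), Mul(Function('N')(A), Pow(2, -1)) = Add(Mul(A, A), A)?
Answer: -1962730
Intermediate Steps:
Function('N')(A) = Add(Mul(2, A), Mul(2, Pow(A, 2))) (Function('N')(A) = Mul(2, Add(Mul(A, A), A)) = Mul(2, Add(Pow(A, 2), A)) = Mul(2, Add(A, Pow(A, 2))) = Add(Mul(2, A), Mul(2, Pow(A, 2))))
Function('Y')(P) = 200 (Function('Y')(P) = Mul(5, 40) = 200)
W = -2
Function('s')(r) = Pow(Add(-2, Mul(2, r, Add(1, r))), 2) (Function('s')(r) = Pow(Add(Mul(2, r, Add(1, r)), -2), 2) = Pow(Add(-2, Mul(2, r, Add(1, r))), 2))
z = 1965804 (z = Add(200, Mul(4, Pow(Add(-1, Mul(-27, Add(1, -27))), 2))) = Add(200, Mul(4, Pow(Add(-1, Mul(-27, -26)), 2))) = Add(200, Mul(4, Pow(Add(-1, 702), 2))) = Add(200, Mul(4, Pow(701, 2))) = Add(200, Mul(4, 491401)) = Add(200, 1965604) = 1965804)
Add(3074, Mul(-1, z)) = Add(3074, Mul(-1, 1965804)) = Add(3074, -1965804) = -1962730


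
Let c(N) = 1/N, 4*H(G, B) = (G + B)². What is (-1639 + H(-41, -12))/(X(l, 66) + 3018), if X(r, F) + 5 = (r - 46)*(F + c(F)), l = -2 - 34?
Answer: 123651/316832 ≈ 0.39027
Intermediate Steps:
H(G, B) = (B + G)²/4 (H(G, B) = (G + B)²/4 = (B + G)²/4)
l = -36
X(r, F) = -5 + (-46 + r)*(F + 1/F) (X(r, F) = -5 + (r - 46)*(F + 1/F) = -5 + (-46 + r)*(F + 1/F))
(-1639 + H(-41, -12))/(X(l, 66) + 3018) = (-1639 + (-12 - 41)²/4)/((-46 - 36 + 66*(-5 - 46*66 + 66*(-36)))/66 + 3018) = (-1639 + (¼)*(-53)²)/((-46 - 36 + 66*(-5 - 3036 - 2376))/66 + 3018) = (-1639 + (¼)*2809)/((-46 - 36 + 66*(-5417))/66 + 3018) = (-1639 + 2809/4)/((-46 - 36 - 357522)/66 + 3018) = -3747/(4*((1/66)*(-357604) + 3018)) = -3747/(4*(-178802/33 + 3018)) = -3747/(4*(-79208/33)) = -3747/4*(-33/79208) = 123651/316832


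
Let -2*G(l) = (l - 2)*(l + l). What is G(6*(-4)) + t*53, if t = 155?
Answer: 7591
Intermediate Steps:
G(l) = -l*(-2 + l) (G(l) = -(l - 2)*(l + l)/2 = -(-2 + l)*2*l/2 = -l*(-2 + l))
G(6*(-4)) + t*53 = (6*(-4))*(2 - 6*(-4)) + 155*53 = -24*(2 - 1*(-24)) + 8215 = -24*(2 + 24) + 8215 = -24*26 + 8215 = -624 + 8215 = 7591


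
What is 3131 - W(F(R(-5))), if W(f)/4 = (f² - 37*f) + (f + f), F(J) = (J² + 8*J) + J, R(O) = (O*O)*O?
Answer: -838966869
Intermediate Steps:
R(O) = O³ (R(O) = O²*O = O³)
F(J) = J² + 9*J
W(f) = -140*f + 4*f² (W(f) = 4*((f² - 37*f) + (f + f)) = 4*((f² - 37*f) + 2*f) = 4*(f² - 35*f) = -140*f + 4*f²)
3131 - W(F(R(-5))) = 3131 - 4*(-5)³*(9 + (-5)³)*(-35 + (-5)³*(9 + (-5)³)) = 3131 - 4*(-125*(9 - 125))*(-35 - 125*(9 - 125)) = 3131 - 4*(-125*(-116))*(-35 - 125*(-116)) = 3131 - 4*14500*(-35 + 14500) = 3131 - 4*14500*14465 = 3131 - 1*838970000 = 3131 - 838970000 = -838966869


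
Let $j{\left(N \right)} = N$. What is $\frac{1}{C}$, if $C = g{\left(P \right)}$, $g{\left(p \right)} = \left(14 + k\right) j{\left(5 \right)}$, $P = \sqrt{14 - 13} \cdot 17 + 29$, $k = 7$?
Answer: $\frac{1}{105} \approx 0.0095238$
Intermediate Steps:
$P = 46$ ($P = \sqrt{1} \cdot 17 + 29 = 1 \cdot 17 + 29 = 17 + 29 = 46$)
$g{\left(p \right)} = 105$ ($g{\left(p \right)} = \left(14 + 7\right) 5 = 21 \cdot 5 = 105$)
$C = 105$
$\frac{1}{C} = \frac{1}{105}$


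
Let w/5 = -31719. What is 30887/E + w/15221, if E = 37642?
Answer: -5499701963/572948882 ≈ -9.5989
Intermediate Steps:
w = -158595 (w = 5*(-31719) = -158595)
30887/E + w/15221 = 30887/37642 - 158595/15221 = -5499701963/572948882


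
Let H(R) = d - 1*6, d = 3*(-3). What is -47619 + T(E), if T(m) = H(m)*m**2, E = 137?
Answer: -329154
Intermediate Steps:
d = -9
H(R) = -15 (H(R) = -9 - 1*6 = -9 - 6 = -15)
T(m) = -15*m**2
-47619 + T(E) = -47619 - 15*137**2 = -47619 - 15*18769 = -47619 - 281535 = -329154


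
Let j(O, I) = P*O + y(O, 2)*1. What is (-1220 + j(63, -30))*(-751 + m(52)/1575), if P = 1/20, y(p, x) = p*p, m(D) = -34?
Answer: -65108107937/31500 ≈ -2.0669e+6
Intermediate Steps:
y(p, x) = p²
P = 1/20 ≈ 0.050000
j(O, I) = O² + O/20 (j(O, I) = O/20 + O²*1 = O/20 + O² = O² + O/20)
(-1220 + j(63, -30))*(-751 + m(52)/1575) = (-1220 + 63*(1/20 + 63))*(-751 - 34/1575) = (-1220 + 63*(1261/20))*(-751 - 34*1/1575) = (-1220 + 79443/20)*(-751 - 34/1575) = (55043/20)*(-1182859/1575) = -65108107937/31500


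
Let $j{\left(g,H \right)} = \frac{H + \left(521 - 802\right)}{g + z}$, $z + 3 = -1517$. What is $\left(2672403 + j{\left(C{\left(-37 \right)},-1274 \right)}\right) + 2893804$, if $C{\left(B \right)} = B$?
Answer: $\frac{8666585854}{1557} \approx 5.5662 \cdot 10^{6}$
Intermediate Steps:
$z = -1520$ ($z = -3 - 1517 = -1520$)
$j{\left(g,H \right)} = \frac{-281 + H}{-1520 + g}$ ($j{\left(g,H \right)} = \frac{H + \left(521 - 802\right)}{g - 1520} = \frac{H + \left(521 - 802\right)}{-1520 + g} = \frac{H - 281}{-1520 + g} = \frac{-281 + H}{-1520 + g}$)
$\left(2672403 + j{\left(C{\left(-37 \right)},-1274 \right)}\right) + 2893804 = \left(2672403 + \frac{-281 - 1274}{-1520 - 37}\right) + 2893804 = \left(2672403 + \frac{1}{-1557} \left(-1555\right)\right) + 2893804 = \left(2672403 - - \frac{1555}{1557}\right) + 2893804 = \left(2672403 + \frac{1555}{1557}\right) + 2893804 = \frac{4160933026}{1557} + 2893804 = \frac{8666585854}{1557}$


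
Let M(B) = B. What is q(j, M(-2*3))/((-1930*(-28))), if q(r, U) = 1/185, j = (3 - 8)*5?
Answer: 1/9997400 ≈ 1.0003e-7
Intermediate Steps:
j = -25 (j = -5*5 = -25)
q(r, U) = 1/185
q(j, M(-2*3))/((-1930*(-28))) = 1/(185*((-1930*(-28)))) = (1/185)/54040 = (1/185)*(1/54040) = 1/9997400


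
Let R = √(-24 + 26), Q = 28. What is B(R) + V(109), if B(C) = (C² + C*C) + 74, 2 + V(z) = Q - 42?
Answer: 62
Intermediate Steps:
R = √2 ≈ 1.4142
V(z) = -16 (V(z) = -2 + (28 - 42) = -2 - 14 = -16)
B(C) = 74 + 2*C² (B(C) = (C² + C²) + 74 = 2*C² + 74 = 74 + 2*C²)
B(R) + V(109) = (74 + 2*(√2)²) - 16 = (74 + 2*2) - 16 = (74 + 4) - 16 = 78 - 16 = 62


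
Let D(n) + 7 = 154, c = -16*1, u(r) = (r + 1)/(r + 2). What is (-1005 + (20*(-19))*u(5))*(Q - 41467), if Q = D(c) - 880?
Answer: 393093000/7 ≈ 5.6156e+7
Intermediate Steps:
u(r) = (1 + r)/(2 + r)
c = -16
D(n) = 147 (D(n) = -7 + 154 = 147)
Q = -733 (Q = 147 - 880 = -733)
(-1005 + (20*(-19))*u(5))*(Q - 41467) = (-1005 + (20*(-19))*((1 + 5)/(2 + 5)))*(-733 - 41467) = (-1005 - 380*6/7)*(-42200) = (-1005 - 2280/7)*(-42200) = -9315/7*(-42200) = 393093000/7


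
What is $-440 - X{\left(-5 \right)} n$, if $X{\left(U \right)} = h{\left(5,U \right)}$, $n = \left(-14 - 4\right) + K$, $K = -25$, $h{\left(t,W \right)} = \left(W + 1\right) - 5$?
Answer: $-827$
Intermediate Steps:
$h{\left(t,W \right)} = -4 + W$ ($h{\left(t,W \right)} = \left(1 + W\right) - 5 = -4 + W$)
$n = -43$ ($n = \left(-14 - 4\right) - 25 = -18 - 25 = -43$)
$X{\left(U \right)} = -4 + U$
$-440 - X{\left(-5 \right)} n = -440 - \left(-4 - 5\right) \left(-43\right) = -440 - \left(-9\right) \left(-43\right) = -440 - 387 = -827$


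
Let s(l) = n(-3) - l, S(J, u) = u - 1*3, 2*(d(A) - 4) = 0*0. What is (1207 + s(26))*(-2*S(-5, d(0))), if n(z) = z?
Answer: -2356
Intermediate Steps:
d(A) = 4 (d(A) = 4 + (0*0)/2 = 4 + (1/2)*0 = 4 + 0 = 4)
S(J, u) = -3 + u (S(J, u) = u - 3 = -3 + u)
s(l) = -3 - l
(1207 + s(26))*(-2*S(-5, d(0))) = (1207 + (-3 - 1*26))*(-2*(-3 + 4)) = (1207 + (-3 - 26))*(-2*1) = (1207 - 29)*(-2) = 1178*(-2) = -2356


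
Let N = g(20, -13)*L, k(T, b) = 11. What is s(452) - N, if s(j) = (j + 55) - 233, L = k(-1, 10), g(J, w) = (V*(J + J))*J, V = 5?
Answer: -43726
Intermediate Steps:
g(J, w) = 10*J**2 (g(J, w) = (5*(J + J))*J = (5*(2*J))*J = (10*J)*J = 10*J**2)
L = 11
N = 44000 (N = (10*20**2)*11 = (10*400)*11 = 4000*11 = 44000)
s(j) = -178 + j (s(j) = (55 + j) - 233 = -178 + j)
s(452) - N = (-178 + 452) - 1*44000 = 274 - 44000 = -43726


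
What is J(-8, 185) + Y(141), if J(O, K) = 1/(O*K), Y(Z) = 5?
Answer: 7399/1480 ≈ 4.9993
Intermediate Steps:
J(O, K) = 1/(K*O)
J(-8, 185) + Y(141) = 1/(185*(-8)) + 5 = (1/185)*(-⅛) + 5 = -1/1480 + 5 = 7399/1480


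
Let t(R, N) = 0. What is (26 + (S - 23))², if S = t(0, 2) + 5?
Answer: 64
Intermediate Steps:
S = 5 (S = 0 + 5 = 5)
(26 + (S - 23))² = (26 + (5 - 23))² = (26 - 18)² = 8² = 64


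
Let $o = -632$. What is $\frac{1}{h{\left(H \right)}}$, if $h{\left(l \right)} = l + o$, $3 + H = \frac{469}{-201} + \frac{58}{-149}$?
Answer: $- \frac{447}{285062} \approx -0.0015681$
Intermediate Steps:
$H = - \frac{2558}{447}$ ($H = -3 + \left(\frac{469}{-201} + \frac{58}{-149}\right) = -3 + \left(469 \left(- \frac{1}{201}\right) + 58 \left(- \frac{1}{149}\right)\right) = -3 - \frac{1217}{447} = - \frac{2558}{447} \approx -5.7226$)
$h{\left(l \right)} = -632 + l$ ($h{\left(l \right)} = l - 632 = -632 + l$)
$\frac{1}{h{\left(H \right)}} = \frac{1}{-632 - \frac{2558}{447}} = \frac{1}{- \frac{285062}{447}} = - \frac{447}{285062}$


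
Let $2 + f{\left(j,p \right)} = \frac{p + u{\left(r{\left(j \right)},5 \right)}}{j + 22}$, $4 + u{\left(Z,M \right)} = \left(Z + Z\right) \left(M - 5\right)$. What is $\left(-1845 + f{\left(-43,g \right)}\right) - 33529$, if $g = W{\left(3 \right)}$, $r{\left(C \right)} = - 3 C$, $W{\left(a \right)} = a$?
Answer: $- \frac{742895}{21} \approx -35376.0$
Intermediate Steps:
$u{\left(Z,M \right)} = -4 + 2 Z \left(-5 + M\right)$ ($u{\left(Z,M \right)} = -4 + \left(Z + Z\right) \left(M - 5\right) = -4 + 2 Z \left(-5 + M\right)$)
$g = 3$
$f{\left(j,p \right)} = -2 + \frac{-4 + p}{22 + j}$ ($f{\left(j,p \right)} = -2 + \frac{p - 4}{j + 22} = -2 + \frac{p - 4}{22 + j} = -2 + \frac{-4 + p}{22 + j}$)
$\left(-1845 + f{\left(-43,g \right)}\right) - 33529 = \left(-1845 + \frac{-48 + 3 - -86}{22 - 43}\right) - 33529 = \left(-1845 + \frac{-48 + 3 + 86}{-21}\right) - 33529 = \left(-1845 - \frac{41}{21}\right) - 33529 = - \frac{38786}{21} - 33529 = - \frac{742895}{21}$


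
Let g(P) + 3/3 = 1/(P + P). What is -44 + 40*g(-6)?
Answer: -262/3 ≈ -87.333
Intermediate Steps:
g(P) = -1 + 1/(2*P) (g(P) = -1 + 1/(P + P) = -1 + 1/(2*P))
-44 + 40*g(-6) = -44 + 40*((1/2 - 1*(-6))/(-6)) = -44 + 40*(-(1/2 + 6)/6) = -44 + 40*(-1/6*13/2) = -44 + 40*(-13/12) = -44 - 130/3 = -262/3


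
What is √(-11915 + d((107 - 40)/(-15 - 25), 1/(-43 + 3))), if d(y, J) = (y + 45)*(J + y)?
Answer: 3*I*√532829/20 ≈ 109.49*I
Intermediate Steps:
d(y, J) = (45 + y)*(J + y)
√(-11915 + d((107 - 40)/(-15 - 25), 1/(-43 + 3))) = √(-11915 + (((107 - 40)/(-15 - 25))² + 45/(-43 + 3) + 45*((107 - 40)/(-15 - 25)) + ((107 - 40)/(-15 - 25))/(-43 + 3))) = √(-11915 + ((67/(-40))² + 45/(-40) + 45*(67/(-40)) + (67/(-40))/(-40))) = √(-11915 + ((67*(-1/40))² + 45*(-1/40) + 45*(67*(-1/40)) - 67*(-1)/(40*40))) = √(-11915 + ((-67/40)² - 9/8 + 45*(-67/40) - 1/40*(-67/40))) = √(-11915 + (4489/1600 - 9/8 - 603/8 + 67/1600)) = √(-11915 - 29461/400) = √(-4795461/400) = 3*I*√532829/20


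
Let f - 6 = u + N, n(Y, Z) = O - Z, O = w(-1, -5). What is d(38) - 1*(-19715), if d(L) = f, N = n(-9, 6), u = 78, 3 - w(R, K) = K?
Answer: 19801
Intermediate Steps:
w(R, K) = 3 - K
O = 8 (O = 3 - 1*(-5) = 3 + 5 = 8)
n(Y, Z) = 8 - Z
N = 2 (N = 8 - 1*6 = 8 - 6 = 2)
f = 86 (f = 6 + (78 + 2) = 6 + 80 = 86)
d(L) = 86
d(38) - 1*(-19715) = 86 - 1*(-19715) = 86 + 19715 = 19801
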